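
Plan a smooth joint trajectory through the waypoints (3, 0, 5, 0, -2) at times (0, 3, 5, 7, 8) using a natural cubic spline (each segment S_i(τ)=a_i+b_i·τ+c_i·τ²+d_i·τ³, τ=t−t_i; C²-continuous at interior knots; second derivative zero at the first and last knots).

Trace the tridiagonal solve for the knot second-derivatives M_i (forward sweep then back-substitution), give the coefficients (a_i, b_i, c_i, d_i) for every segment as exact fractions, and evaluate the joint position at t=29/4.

Δ: Δ0=-1, Δ1=5/2, Δ2=-5/2, Δ3=-2
row 1: diag=10, rhs=21; c'=1/5, d'=21/10
row 2: denom=8−2·1/5=38/5; d'=(-30−2·21/10)/(38/5)=-9/2
row 3: denom=6−2·5/19=104/19; d'=(3−2·-9/2)/(104/19)=57/26
back: M3=57/26
back: M2=-9/2−5/19·57/26=-66/13
back: M1=21/10−1/5·-66/13=81/26
M: M0=0, M1=81/26, M2=-66/13, M3=57/26, M4=0
seg 0: a=3, c=M0/2=0, d=(M1−M0)/(6·3)=9/52, b=Δ0−h0·(2M0+M1)/6=-133/52
seg 1: a=0, c=M1/2=81/52, d=(M2−M1)/(6·2)=-71/104, b=Δ1−h1·(2M1+M2)/6=55/26
seg 2: a=5, c=M2/2=-33/13, d=(M3−M2)/(6·2)=63/104, b=Δ2−h2·(2M2+M3)/6=2/13
seg 3: a=0, c=M3/2=57/52, d=(M4−M3)/(6·1)=-19/52, b=Δ3−h3·(2M3+M4)/6=-71/26
t_q=29/4 → seg 3, τ=1/4; S=0+-71/26·τ+57/52·τ²+-19/52·τ³=-2063/3328

  seg 0: a=3 b=-133/52 c=0 d=9/52
  seg 1: a=0 b=55/26 c=81/52 d=-71/104
  seg 2: a=5 b=2/13 c=-33/13 d=63/104
  seg 3: a=0 b=-71/26 c=57/52 d=-19/52
S(29/4) = -2063/3328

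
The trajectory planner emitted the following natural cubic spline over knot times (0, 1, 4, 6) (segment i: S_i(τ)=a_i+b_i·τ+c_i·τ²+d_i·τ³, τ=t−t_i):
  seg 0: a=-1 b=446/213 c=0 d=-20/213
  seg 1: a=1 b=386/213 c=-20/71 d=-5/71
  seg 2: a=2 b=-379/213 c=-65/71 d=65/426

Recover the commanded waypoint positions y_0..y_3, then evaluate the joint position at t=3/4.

y_0 = S_0(0) = a_0 = -1
y_1 = S_1(0) = a_1 = 1
y_2 = S_2(0) = a_2 = 2
y_3 = S_2(2) = -4
t_q=3/4 is in segment 0 (τ=3/4); S_0(τ)=603/1136

y_0=-1 y_1=1 y_2=2 y_3=-4
S(3/4) = 603/1136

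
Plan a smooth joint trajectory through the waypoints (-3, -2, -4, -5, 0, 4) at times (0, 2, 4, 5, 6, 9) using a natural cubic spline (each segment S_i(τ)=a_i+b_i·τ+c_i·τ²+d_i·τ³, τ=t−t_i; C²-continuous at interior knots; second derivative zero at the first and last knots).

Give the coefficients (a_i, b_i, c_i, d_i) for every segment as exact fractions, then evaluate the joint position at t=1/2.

  seg 0: a=-3 b=733/975 c=0 d=-491/7800
  seg 1: a=-2 b=-7/1950 c=-491/1300 d=-47/780
  seg 2: a=-4 b=-4363/1950 c=-961/1300 d=593/300
  seg 3: a=-5 b=1727/780 c=1687/325 d=-9379/3900
  seg 4: a=0 b=10493/1950 c=-2631/1300 d=877/3900
S(1/2) = -10949/4160

Δ: Δ0=1/2, Δ1=-1, Δ2=-1, Δ3=5, Δ4=4/3
row 1: diag=8, rhs=-9; c'=1/4, d'=-9/8
row 2: denom=6−2·1/4=11/2; d'=(0−2·-9/8)/(11/2)=9/22
row 3: denom=4−1·2/11=42/11; d'=(36−1·9/22)/(42/11)=261/28
row 4: denom=8−1·11/42=325/42; d'=(-22−1·261/28)/(325/42)=-2631/650
back: M4=-2631/650
back: M3=261/28−11/42·-2631/650=3374/325
back: M2=9/22−2/11·3374/325=-961/650
back: M1=-9/8−1/4·-961/650=-491/650
M: M0=0, M1=-491/650, M2=-961/650, M3=3374/325, M4=-2631/650, M5=0
seg 0: a=-3, c=M0/2=0, d=(M1−M0)/(6·2)=-491/7800, b=Δ0−h0·(2M0+M1)/6=733/975
seg 1: a=-2, c=M1/2=-491/1300, d=(M2−M1)/(6·2)=-47/780, b=Δ1−h1·(2M1+M2)/6=-7/1950
seg 2: a=-4, c=M2/2=-961/1300, d=(M3−M2)/(6·1)=593/300, b=Δ2−h2·(2M2+M3)/6=-4363/1950
seg 3: a=-5, c=M3/2=1687/325, d=(M4−M3)/(6·1)=-9379/3900, b=Δ3−h3·(2M3+M4)/6=1727/780
seg 4: a=0, c=M4/2=-2631/1300, d=(M5−M4)/(6·3)=877/3900, b=Δ4−h4·(2M4+M5)/6=10493/1950
t_q=1/2 → seg 0, τ=1/2; S=-3+733/975·τ+0·τ²+-491/7800·τ³=-10949/4160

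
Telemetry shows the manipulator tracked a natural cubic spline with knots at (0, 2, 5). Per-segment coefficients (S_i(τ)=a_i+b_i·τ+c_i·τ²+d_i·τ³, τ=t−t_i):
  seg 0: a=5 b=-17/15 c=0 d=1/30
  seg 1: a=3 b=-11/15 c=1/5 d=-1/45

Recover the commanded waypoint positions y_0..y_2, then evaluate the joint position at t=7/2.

y_0 = S_0(0) = a_0 = 5
y_1 = S_1(0) = a_1 = 3
y_2 = S_1(3) = 2
t_q=7/2 is in segment 1 (τ=3/2); S_1(τ)=91/40

y_0=5 y_1=3 y_2=2
S(7/2) = 91/40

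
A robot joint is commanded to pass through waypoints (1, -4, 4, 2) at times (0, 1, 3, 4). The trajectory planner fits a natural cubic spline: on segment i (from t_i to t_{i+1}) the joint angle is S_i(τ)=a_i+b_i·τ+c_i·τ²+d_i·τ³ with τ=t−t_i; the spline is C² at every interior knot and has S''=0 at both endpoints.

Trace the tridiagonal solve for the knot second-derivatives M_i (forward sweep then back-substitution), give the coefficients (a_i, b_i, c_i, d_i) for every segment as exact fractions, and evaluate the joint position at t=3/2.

  seg 0: a=1 b=-113/16 c=0 d=33/16
  seg 1: a=-4 b=-7/8 c=99/16 d=-15/8
  seg 2: a=4 b=11/8 c=-81/16 d=27/16
S(3/2) = -25/8

Δ: Δ0=-5, Δ1=4, Δ2=-2
row 1: diag=6, rhs=54; c'=1/3, d'=9
row 2: denom=6−2·1/3=16/3; d'=(-36−2·9)/(16/3)=-81/8
back: M2=-81/8
back: M1=9−1/3·-81/8=99/8
M: M0=0, M1=99/8, M2=-81/8, M3=0
seg 0: a=1, c=M0/2=0, d=(M1−M0)/(6·1)=33/16, b=Δ0−h0·(2M0+M1)/6=-113/16
seg 1: a=-4, c=M1/2=99/16, d=(M2−M1)/(6·2)=-15/8, b=Δ1−h1·(2M1+M2)/6=-7/8
seg 2: a=4, c=M2/2=-81/16, d=(M3−M2)/(6·1)=27/16, b=Δ2−h2·(2M2+M3)/6=11/8
t_q=3/2 → seg 1, τ=1/2; S=-4+-7/8·τ+99/16·τ²+-15/8·τ³=-25/8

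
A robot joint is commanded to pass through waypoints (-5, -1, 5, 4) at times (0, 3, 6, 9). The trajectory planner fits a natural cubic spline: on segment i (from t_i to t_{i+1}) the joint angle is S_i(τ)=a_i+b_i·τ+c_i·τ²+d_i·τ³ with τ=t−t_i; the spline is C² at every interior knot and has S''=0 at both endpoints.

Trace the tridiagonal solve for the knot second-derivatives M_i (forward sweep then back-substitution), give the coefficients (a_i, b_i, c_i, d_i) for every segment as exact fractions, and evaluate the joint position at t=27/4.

  seg 0: a=-5 b=1 c=0 d=1/27
  seg 1: a=-1 b=2 c=1/3 d=-1/9
  seg 2: a=5 b=1 c=-2/3 d=2/27
S(27/4) = 173/32

Δ: Δ0=4/3, Δ1=2, Δ2=-1/3
row 1: diag=12, rhs=4; c'=1/4, d'=1/3
row 2: denom=12−3·1/4=45/4; d'=(-14−3·1/3)/(45/4)=-4/3
back: M2=-4/3
back: M1=1/3−1/4·-4/3=2/3
M: M0=0, M1=2/3, M2=-4/3, M3=0
seg 0: a=-5, c=M0/2=0, d=(M1−M0)/(6·3)=1/27, b=Δ0−h0·(2M0+M1)/6=1
seg 1: a=-1, c=M1/2=1/3, d=(M2−M1)/(6·3)=-1/9, b=Δ1−h1·(2M1+M2)/6=2
seg 2: a=5, c=M2/2=-2/3, d=(M3−M2)/(6·3)=2/27, b=Δ2−h2·(2M2+M3)/6=1
t_q=27/4 → seg 2, τ=3/4; S=5+1·τ+-2/3·τ²+2/27·τ³=173/32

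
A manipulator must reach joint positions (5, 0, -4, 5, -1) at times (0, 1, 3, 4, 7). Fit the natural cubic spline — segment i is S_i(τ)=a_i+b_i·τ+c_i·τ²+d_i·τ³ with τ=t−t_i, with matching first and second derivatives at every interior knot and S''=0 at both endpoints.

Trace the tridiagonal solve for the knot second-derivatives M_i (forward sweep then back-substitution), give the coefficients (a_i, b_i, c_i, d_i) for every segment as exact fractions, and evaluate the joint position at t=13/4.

Δ: Δ0=-5, Δ1=-2, Δ2=9, Δ3=-2
row 1: diag=6, rhs=18; c'=1/3, d'=3
row 2: denom=6−2·1/3=16/3; d'=(66−2·3)/(16/3)=45/4
row 3: denom=8−1·3/16=125/16; d'=(-66−1·45/4)/(125/16)=-1236/125
back: M3=-1236/125
back: M2=45/4−3/16·-1236/125=1638/125
back: M1=3−1/3·1638/125=-171/125
M: M0=0, M1=-171/125, M2=1638/125, M3=-1236/125, M4=0
seg 0: a=5, c=M0/2=0, d=(M1−M0)/(6·1)=-57/250, b=Δ0−h0·(2M0+M1)/6=-1193/250
seg 1: a=0, c=M1/2=-171/250, d=(M2−M1)/(6·2)=603/500, b=Δ1−h1·(2M1+M2)/6=-682/125
seg 2: a=-4, c=M2/2=819/125, d=(M3−M2)/(6·1)=-479/125, b=Δ2−h2·(2M2+M3)/6=157/25
seg 3: a=5, c=M3/2=-618/125, d=(M4−M3)/(6·3)=206/375, b=Δ3−h3·(2M3+M4)/6=986/125
t_q=13/4 → seg 2, τ=1/4; S=-4+157/25·τ+819/125·τ²+-479/125·τ³=-16643/8000

  seg 0: a=5 b=-1193/250 c=0 d=-57/250
  seg 1: a=0 b=-682/125 c=-171/250 d=603/500
  seg 2: a=-4 b=157/25 c=819/125 d=-479/125
  seg 3: a=5 b=986/125 c=-618/125 d=206/375
S(13/4) = -16643/8000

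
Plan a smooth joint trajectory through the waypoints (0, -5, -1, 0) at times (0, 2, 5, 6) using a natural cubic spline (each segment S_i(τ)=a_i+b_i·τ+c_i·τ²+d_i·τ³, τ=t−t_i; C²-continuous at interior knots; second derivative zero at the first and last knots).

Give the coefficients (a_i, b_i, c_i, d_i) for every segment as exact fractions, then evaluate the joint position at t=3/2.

Δ: Δ0=-5/2, Δ1=4/3, Δ2=1
row 1: diag=10, rhs=23; c'=3/10, d'=23/10
row 2: denom=8−3·3/10=71/10; d'=(-2−3·23/10)/(71/10)=-89/71
back: M2=-89/71
back: M1=23/10−3/10·-89/71=190/71
M: M0=0, M1=190/71, M2=-89/71, M3=0
seg 0: a=0, c=M0/2=0, d=(M1−M0)/(6·2)=95/426, b=Δ0−h0·(2M0+M1)/6=-1445/426
seg 1: a=-5, c=M1/2=95/71, d=(M2−M1)/(6·3)=-31/142, b=Δ1−h1·(2M1+M2)/6=-305/426
seg 2: a=-1, c=M2/2=-89/142, d=(M3−M2)/(6·1)=89/426, b=Δ2−h2·(2M2+M3)/6=302/213
t_q=3/2 → seg 0, τ=3/2; S=0+-1445/426·τ+0·τ²+95/426·τ³=-4925/1136

  seg 0: a=0 b=-1445/426 c=0 d=95/426
  seg 1: a=-5 b=-305/426 c=95/71 d=-31/142
  seg 2: a=-1 b=302/213 c=-89/142 d=89/426
S(3/2) = -4925/1136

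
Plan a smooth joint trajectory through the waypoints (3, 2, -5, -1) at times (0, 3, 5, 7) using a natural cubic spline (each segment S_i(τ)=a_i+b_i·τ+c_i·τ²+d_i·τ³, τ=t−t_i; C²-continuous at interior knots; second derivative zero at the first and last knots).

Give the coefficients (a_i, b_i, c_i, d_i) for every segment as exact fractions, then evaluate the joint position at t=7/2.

Δ: Δ0=-1/3, Δ1=-7/2, Δ2=2
row 1: diag=10, rhs=-19; c'=1/5, d'=-19/10
row 2: denom=8−2·1/5=38/5; d'=(33−2·-19/10)/(38/5)=92/19
back: M2=92/19
back: M1=-19/10−1/5·92/19=-109/38
M: M0=0, M1=-109/38, M2=92/19, M3=0
seg 0: a=3, c=M0/2=0, d=(M1−M0)/(6·3)=-109/684, b=Δ0−h0·(2M0+M1)/6=251/228
seg 1: a=2, c=M1/2=-109/76, d=(M2−M1)/(6·2)=293/456, b=Δ1−h1·(2M1+M2)/6=-365/114
seg 2: a=-5, c=M2/2=46/19, d=(M3−M2)/(6·2)=-23/57, b=Δ2−h2·(2M2+M3)/6=-70/57
t_q=7/2 → seg 1, τ=1/2; S=2+-365/114·τ+-109/76·τ²+293/456·τ³=147/1216

  seg 0: a=3 b=251/228 c=0 d=-109/684
  seg 1: a=2 b=-365/114 c=-109/76 d=293/456
  seg 2: a=-5 b=-70/57 c=46/19 d=-23/57
S(7/2) = 147/1216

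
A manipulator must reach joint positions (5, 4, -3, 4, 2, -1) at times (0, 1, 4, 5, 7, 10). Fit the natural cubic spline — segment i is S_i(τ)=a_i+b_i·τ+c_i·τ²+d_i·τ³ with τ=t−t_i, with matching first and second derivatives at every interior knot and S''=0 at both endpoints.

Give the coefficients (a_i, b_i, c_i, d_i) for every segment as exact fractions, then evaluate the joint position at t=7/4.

  seg 0: a=5 b=-76/375 c=0 d=-299/375
  seg 1: a=4 b=-973/375 c=-299/125 d=2789/3375
  seg 2: a=-3 b=2012/375 c=1892/375 d=-1279/375
  seg 3: a=4 b=653/125 c=-389/75 d=389/375
  seg 4: a=2 b=-1153/375 c=389/375 d=-389/3375
S(7/4) = 8457/8000

Δ: Δ0=-1, Δ1=-7/3, Δ2=7, Δ3=-1, Δ4=-1
row 1: diag=8, rhs=-8; c'=3/8, d'=-1
row 2: denom=8−3·3/8=55/8; d'=(56−3·-1)/(55/8)=472/55
row 3: denom=6−1·8/55=322/55; d'=(-48−1·472/55)/(322/55)=-1556/161
row 4: denom=10−2·55/161=1500/161; d'=(0−2·-1556/161)/(1500/161)=778/375
back: M4=778/375
back: M3=-1556/161−55/161·778/375=-778/75
back: M2=472/55−8/55·-778/75=3784/375
back: M1=-1−3/8·3784/375=-598/125
M: M0=0, M1=-598/125, M2=3784/375, M3=-778/75, M4=778/375, M5=0
seg 0: a=5, c=M0/2=0, d=(M1−M0)/(6·1)=-299/375, b=Δ0−h0·(2M0+M1)/6=-76/375
seg 1: a=4, c=M1/2=-299/125, d=(M2−M1)/(6·3)=2789/3375, b=Δ1−h1·(2M1+M2)/6=-973/375
seg 2: a=-3, c=M2/2=1892/375, d=(M3−M2)/(6·1)=-1279/375, b=Δ2−h2·(2M2+M3)/6=2012/375
seg 3: a=4, c=M3/2=-389/75, d=(M4−M3)/(6·2)=389/375, b=Δ3−h3·(2M3+M4)/6=653/125
seg 4: a=2, c=M4/2=389/375, d=(M5−M4)/(6·3)=-389/3375, b=Δ4−h4·(2M4+M5)/6=-1153/375
t_q=7/4 → seg 1, τ=3/4; S=4+-973/375·τ+-299/125·τ²+2789/3375·τ³=8457/8000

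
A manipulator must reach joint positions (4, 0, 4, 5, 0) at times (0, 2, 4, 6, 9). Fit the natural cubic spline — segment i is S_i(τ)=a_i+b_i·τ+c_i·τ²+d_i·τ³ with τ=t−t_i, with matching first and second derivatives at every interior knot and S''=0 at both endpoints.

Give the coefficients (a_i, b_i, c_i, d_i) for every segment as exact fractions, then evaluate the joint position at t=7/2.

Δ: Δ0=-2, Δ1=2, Δ2=1/2, Δ3=-5/3
row 1: diag=8, rhs=24; c'=1/4, d'=3
row 2: denom=8−2·1/4=15/2; d'=(-9−2·3)/(15/2)=-2
row 3: denom=10−2·4/15=142/15; d'=(-13−2·-2)/(142/15)=-135/142
back: M3=-135/142
back: M2=-2−4/15·-135/142=-124/71
back: M1=3−1/4·-124/71=244/71
M: M0=0, M1=244/71, M2=-124/71, M3=-135/142, M4=0
seg 0: a=4, c=M0/2=0, d=(M1−M0)/(6·2)=61/213, b=Δ0−h0·(2M0+M1)/6=-670/213
seg 1: a=0, c=M1/2=122/71, d=(M2−M1)/(6·2)=-92/213, b=Δ1−h1·(2M1+M2)/6=62/213
seg 2: a=4, c=M2/2=-62/71, d=(M3−M2)/(6·2)=113/1704, b=Δ2−h2·(2M2+M3)/6=422/213
seg 3: a=5, c=M3/2=-135/284, d=(M4−M3)/(6·3)=15/284, b=Δ3−h3·(2M3+M4)/6=-305/426
t_q=7/2 → seg 1, τ=3/2; S=0+62/213·τ+122/71·τ²+-92/213·τ³=202/71

  seg 0: a=4 b=-670/213 c=0 d=61/213
  seg 1: a=0 b=62/213 c=122/71 d=-92/213
  seg 2: a=4 b=422/213 c=-62/71 d=113/1704
  seg 3: a=5 b=-305/426 c=-135/284 d=15/284
S(7/2) = 202/71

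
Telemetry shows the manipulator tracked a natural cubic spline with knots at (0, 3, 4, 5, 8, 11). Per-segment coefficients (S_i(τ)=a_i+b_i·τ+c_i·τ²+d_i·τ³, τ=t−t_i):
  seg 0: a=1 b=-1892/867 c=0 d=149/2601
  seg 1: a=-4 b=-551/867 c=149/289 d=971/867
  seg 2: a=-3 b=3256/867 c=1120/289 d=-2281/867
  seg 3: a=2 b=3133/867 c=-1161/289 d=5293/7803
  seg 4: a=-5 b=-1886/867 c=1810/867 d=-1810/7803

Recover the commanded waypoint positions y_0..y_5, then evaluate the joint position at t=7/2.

y_0 = S_0(0) = a_0 = 1
y_1 = S_1(0) = a_1 = -4
y_2 = S_2(0) = a_2 = -3
y_3 = S_3(0) = a_3 = 2
y_4 = S_4(0) = a_4 = -5
y_5 = S_4(3) = 1
t_q=7/2 is in segment 1 (τ=1/2); S_1(τ)=-9361/2312

y_0=1 y_1=-4 y_2=-3 y_3=2 y_4=-5 y_5=1
S(7/2) = -9361/2312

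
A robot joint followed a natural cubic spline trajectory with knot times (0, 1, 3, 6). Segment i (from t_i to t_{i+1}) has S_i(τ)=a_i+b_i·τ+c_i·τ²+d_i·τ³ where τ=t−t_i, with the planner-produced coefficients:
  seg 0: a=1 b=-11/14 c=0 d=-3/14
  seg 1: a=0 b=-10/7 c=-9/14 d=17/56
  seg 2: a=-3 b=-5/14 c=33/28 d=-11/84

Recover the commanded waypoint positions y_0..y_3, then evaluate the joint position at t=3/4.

y_0 = S_0(0) = a_0 = 1
y_1 = S_1(0) = a_1 = 0
y_2 = S_2(0) = a_2 = -3
y_3 = S_2(3) = 3
t_q=3/4 is in segment 0 (τ=3/4); S_0(τ)=41/128

y_0=1 y_1=0 y_2=-3 y_3=3
S(3/4) = 41/128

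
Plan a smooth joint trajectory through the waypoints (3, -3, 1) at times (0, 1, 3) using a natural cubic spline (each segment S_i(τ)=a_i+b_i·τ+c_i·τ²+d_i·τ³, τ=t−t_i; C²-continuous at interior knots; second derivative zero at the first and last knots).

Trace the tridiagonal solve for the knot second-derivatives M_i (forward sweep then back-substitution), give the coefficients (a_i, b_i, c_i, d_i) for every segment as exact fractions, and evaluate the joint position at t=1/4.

  seg 0: a=3 b=-22/3 c=0 d=4/3
  seg 1: a=-3 b=-10/3 c=4 d=-2/3
S(1/4) = 19/16

Δ: Δ0=-6, Δ1=2
row 1: diag=6, rhs=48; c'=1/3, d'=8
back: M1=8
M: M0=0, M1=8, M2=0
seg 0: a=3, c=M0/2=0, d=(M1−M0)/(6·1)=4/3, b=Δ0−h0·(2M0+M1)/6=-22/3
seg 1: a=-3, c=M1/2=4, d=(M2−M1)/(6·2)=-2/3, b=Δ1−h1·(2M1+M2)/6=-10/3
t_q=1/4 → seg 0, τ=1/4; S=3+-22/3·τ+0·τ²+4/3·τ³=19/16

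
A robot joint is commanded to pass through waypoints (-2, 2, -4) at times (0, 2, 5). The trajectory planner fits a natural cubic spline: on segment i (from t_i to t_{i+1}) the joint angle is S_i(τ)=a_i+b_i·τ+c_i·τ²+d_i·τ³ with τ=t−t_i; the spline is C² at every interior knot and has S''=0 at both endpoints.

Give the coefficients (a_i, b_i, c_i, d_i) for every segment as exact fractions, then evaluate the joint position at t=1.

Δ: Δ0=2, Δ1=-2
row 1: diag=10, rhs=-24; c'=3/10, d'=-12/5
back: M1=-12/5
M: M0=0, M1=-12/5, M2=0
seg 0: a=-2, c=M0/2=0, d=(M1−M0)/(6·2)=-1/5, b=Δ0−h0·(2M0+M1)/6=14/5
seg 1: a=2, c=M1/2=-6/5, d=(M2−M1)/(6·3)=2/15, b=Δ1−h1·(2M1+M2)/6=2/5
t_q=1 → seg 0, τ=1; S=-2+14/5·τ+0·τ²+-1/5·τ³=3/5

  seg 0: a=-2 b=14/5 c=0 d=-1/5
  seg 1: a=2 b=2/5 c=-6/5 d=2/15
S(1) = 3/5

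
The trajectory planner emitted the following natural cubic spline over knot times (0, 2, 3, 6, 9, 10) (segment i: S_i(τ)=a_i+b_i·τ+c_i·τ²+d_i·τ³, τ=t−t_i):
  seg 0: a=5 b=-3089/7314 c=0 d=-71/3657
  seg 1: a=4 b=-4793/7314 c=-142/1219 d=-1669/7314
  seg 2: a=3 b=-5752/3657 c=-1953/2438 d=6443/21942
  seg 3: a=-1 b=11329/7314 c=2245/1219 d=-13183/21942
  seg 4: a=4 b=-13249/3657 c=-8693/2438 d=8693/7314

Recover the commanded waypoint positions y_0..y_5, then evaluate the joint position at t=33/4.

y_0 = S_0(0) = a_0 = 5
y_1 = S_1(0) = a_1 = 4
y_2 = S_2(0) = a_2 = 3
y_3 = S_3(0) = a_3 = -1
y_4 = S_4(0) = a_4 = 4
y_5 = S_4(1) = -2
t_q=33/4 is in segment 3 (τ=9/4); S_3(τ)=774697/156032

y_0=5 y_1=4 y_2=3 y_3=-1 y_4=4 y_5=-2
S(33/4) = 774697/156032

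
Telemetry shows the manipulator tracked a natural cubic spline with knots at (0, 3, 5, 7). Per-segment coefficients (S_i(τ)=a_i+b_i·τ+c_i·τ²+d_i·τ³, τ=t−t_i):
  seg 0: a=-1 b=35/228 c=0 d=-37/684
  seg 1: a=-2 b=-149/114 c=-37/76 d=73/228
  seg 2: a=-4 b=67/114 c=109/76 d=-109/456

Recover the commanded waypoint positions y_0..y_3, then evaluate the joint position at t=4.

y_0=-1 y_1=-2 y_2=-4 y_3=1
S(4) = -66/19

y_0 = S_0(0) = a_0 = -1
y_1 = S_1(0) = a_1 = -2
y_2 = S_2(0) = a_2 = -4
y_3 = S_2(2) = 1
t_q=4 is in segment 1 (τ=1); S_1(τ)=-66/19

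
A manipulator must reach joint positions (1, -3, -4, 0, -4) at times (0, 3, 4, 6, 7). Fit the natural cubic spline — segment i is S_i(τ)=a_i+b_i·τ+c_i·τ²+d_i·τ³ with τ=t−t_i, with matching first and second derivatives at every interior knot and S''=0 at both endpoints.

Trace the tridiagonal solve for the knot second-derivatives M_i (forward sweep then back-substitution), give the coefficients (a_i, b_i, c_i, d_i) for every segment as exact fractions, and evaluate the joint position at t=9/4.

Δ: Δ0=-4/3, Δ1=-1, Δ2=2, Δ3=-4
row 1: diag=8, rhs=2; c'=1/8, d'=1/4
row 2: denom=6−1·1/8=47/8; d'=(18−1·1/4)/(47/8)=142/47
row 3: denom=6−2·16/47=250/47; d'=(-36−2·142/47)/(250/47)=-988/125
back: M3=-988/125
back: M2=142/47−16/47·-988/125=714/125
back: M1=1/4−1/8·714/125=-58/125
M: M0=0, M1=-58/125, M2=714/125, M3=-988/125, M4=0
seg 0: a=1, c=M0/2=0, d=(M1−M0)/(6·3)=-29/1125, b=Δ0−h0·(2M0+M1)/6=-413/375
seg 1: a=-3, c=M1/2=-29/125, d=(M2−M1)/(6·1)=386/375, b=Δ1−h1·(2M1+M2)/6=-674/375
seg 2: a=-4, c=M2/2=357/125, d=(M3−M2)/(6·2)=-851/750, b=Δ2−h2·(2M2+M3)/6=62/75
seg 3: a=0, c=M3/2=-494/125, d=(M4−M3)/(6·1)=494/375, b=Δ3−h3·(2M3+M4)/6=-512/375
t_q=9/4 → seg 0, τ=9/4; S=1+-413/375·τ+0·τ²+-29/1125·τ³=-14173/8000

  seg 0: a=1 b=-413/375 c=0 d=-29/1125
  seg 1: a=-3 b=-674/375 c=-29/125 d=386/375
  seg 2: a=-4 b=62/75 c=357/125 d=-851/750
  seg 3: a=0 b=-512/375 c=-494/125 d=494/375
S(9/4) = -14173/8000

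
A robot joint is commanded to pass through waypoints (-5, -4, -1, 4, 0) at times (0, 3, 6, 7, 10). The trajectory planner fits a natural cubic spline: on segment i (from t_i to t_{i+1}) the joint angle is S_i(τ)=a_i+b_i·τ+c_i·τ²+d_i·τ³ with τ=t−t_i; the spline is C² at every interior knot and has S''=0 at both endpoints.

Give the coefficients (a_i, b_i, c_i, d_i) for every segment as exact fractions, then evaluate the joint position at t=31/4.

  seg 0: a=-5 b=149/228 c=0 d=-73/2052
  seg 1: a=-4 b=-35/114 c=-73/228 d=517/2052
  seg 2: a=-1 b=1043/228 c=37/19 d=-347/228
  seg 3: a=4 b=445/114 c=-199/76 d=199/684
S(31/4) = 27129/4864

Δ: Δ0=1/3, Δ1=1, Δ2=5, Δ3=-4/3
row 1: diag=12, rhs=4; c'=1/4, d'=1/3
row 2: denom=8−3·1/4=29/4; d'=(24−3·1/3)/(29/4)=92/29
row 3: denom=8−1·4/29=228/29; d'=(-38−1·92/29)/(228/29)=-199/38
back: M3=-199/38
back: M2=92/29−4/29·-199/38=74/19
back: M1=1/3−1/4·74/19=-73/114
M: M0=0, M1=-73/114, M2=74/19, M3=-199/38, M4=0
seg 0: a=-5, c=M0/2=0, d=(M1−M0)/(6·3)=-73/2052, b=Δ0−h0·(2M0+M1)/6=149/228
seg 1: a=-4, c=M1/2=-73/228, d=(M2−M1)/(6·3)=517/2052, b=Δ1−h1·(2M1+M2)/6=-35/114
seg 2: a=-1, c=M2/2=37/19, d=(M3−M2)/(6·1)=-347/228, b=Δ2−h2·(2M2+M3)/6=1043/228
seg 3: a=4, c=M3/2=-199/76, d=(M4−M3)/(6·3)=199/684, b=Δ3−h3·(2M3+M4)/6=445/114
t_q=31/4 → seg 3, τ=3/4; S=4+445/114·τ+-199/76·τ²+199/684·τ³=27129/4864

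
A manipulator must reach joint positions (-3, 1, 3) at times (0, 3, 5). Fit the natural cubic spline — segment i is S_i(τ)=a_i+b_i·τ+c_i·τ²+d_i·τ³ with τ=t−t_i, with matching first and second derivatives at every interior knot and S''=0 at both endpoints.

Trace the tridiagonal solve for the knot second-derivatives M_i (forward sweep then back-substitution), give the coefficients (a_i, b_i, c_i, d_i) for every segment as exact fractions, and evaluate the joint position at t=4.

  seg 0: a=-3 b=43/30 c=0 d=-1/90
  seg 1: a=1 b=17/15 c=-1/10 d=1/60
S(4) = 41/20

Δ: Δ0=4/3, Δ1=1
row 1: diag=10, rhs=-2; c'=1/5, d'=-1/5
back: M1=-1/5
M: M0=0, M1=-1/5, M2=0
seg 0: a=-3, c=M0/2=0, d=(M1−M0)/(6·3)=-1/90, b=Δ0−h0·(2M0+M1)/6=43/30
seg 1: a=1, c=M1/2=-1/10, d=(M2−M1)/(6·2)=1/60, b=Δ1−h1·(2M1+M2)/6=17/15
t_q=4 → seg 1, τ=1; S=1+17/15·τ+-1/10·τ²+1/60·τ³=41/20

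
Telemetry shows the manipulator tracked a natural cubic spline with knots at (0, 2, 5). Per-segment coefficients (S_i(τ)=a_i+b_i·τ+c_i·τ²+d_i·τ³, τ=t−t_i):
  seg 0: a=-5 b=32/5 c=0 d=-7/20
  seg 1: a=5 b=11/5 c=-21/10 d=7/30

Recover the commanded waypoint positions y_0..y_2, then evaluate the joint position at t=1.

y_0=-5 y_1=5 y_2=-1
S(1) = 21/20

y_0 = S_0(0) = a_0 = -5
y_1 = S_1(0) = a_1 = 5
y_2 = S_1(3) = -1
t_q=1 is in segment 0 (τ=1); S_0(τ)=21/20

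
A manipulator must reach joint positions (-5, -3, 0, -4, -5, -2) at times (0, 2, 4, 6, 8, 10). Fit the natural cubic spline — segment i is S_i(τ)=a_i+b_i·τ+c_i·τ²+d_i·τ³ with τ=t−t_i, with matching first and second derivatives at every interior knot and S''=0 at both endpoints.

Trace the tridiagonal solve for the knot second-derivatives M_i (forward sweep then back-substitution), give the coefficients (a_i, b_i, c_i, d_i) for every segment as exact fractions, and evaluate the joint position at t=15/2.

Δ: Δ0=1, Δ1=3/2, Δ2=-2, Δ3=-1/2, Δ4=3/2
row 1: diag=8, rhs=3; c'=1/4, d'=3/8
row 2: denom=8−2·1/4=15/2; d'=(-21−2·3/8)/(15/2)=-29/10
row 3: denom=8−2·4/15=112/15; d'=(9−2·-29/10)/(112/15)=111/56
row 4: denom=8−2·15/56=209/28; d'=(12−2·111/56)/(209/28)=225/209
back: M4=225/209
back: M3=111/56−15/56·225/209=354/209
back: M2=-29/10−4/15·354/209=-1401/418
back: M1=3/8−1/4·-1401/418=507/418
M: M0=0, M1=507/418, M2=-1401/418, M3=354/209, M4=225/209, M5=0
seg 0: a=-5, c=M0/2=0, d=(M1−M0)/(6·2)=169/1672, b=Δ0−h0·(2M0+M1)/6=249/418
seg 1: a=-3, c=M1/2=507/836, d=(M2−M1)/(6·2)=-159/418, b=Δ1−h1·(2M1+M2)/6=378/209
seg 2: a=0, c=M2/2=-1401/836, d=(M3−M2)/(6·2)=37/88, b=Δ2−h2·(2M2+M3)/6=-69/209
seg 3: a=-4, c=M3/2=177/209, d=(M4−M3)/(6·2)=-43/836, b=Δ3−h3·(2M3+M4)/6=-831/418
seg 4: a=-5, c=M4/2=225/418, d=(M5−M4)/(6·2)=-75/836, b=Δ4−h4·(2M4+M5)/6=327/418
t_q=15/2 → seg 3, τ=3/2; S=-4+-831/418·τ+177/209·τ²+-43/836·τ³=-35113/6688

  seg 0: a=-5 b=249/418 c=0 d=169/1672
  seg 1: a=-3 b=378/209 c=507/836 d=-159/418
  seg 2: a=0 b=-69/209 c=-1401/836 d=37/88
  seg 3: a=-4 b=-831/418 c=177/209 d=-43/836
  seg 4: a=-5 b=327/418 c=225/418 d=-75/836
S(15/2) = -35113/6688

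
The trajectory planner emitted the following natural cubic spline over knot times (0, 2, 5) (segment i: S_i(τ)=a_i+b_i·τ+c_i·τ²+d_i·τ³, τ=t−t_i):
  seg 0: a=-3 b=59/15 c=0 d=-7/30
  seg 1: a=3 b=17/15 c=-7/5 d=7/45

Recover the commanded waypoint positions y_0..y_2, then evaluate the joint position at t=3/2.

y_0 = S_0(0) = a_0 = -3
y_1 = S_1(0) = a_1 = 3
y_2 = S_1(3) = -2
t_q=3/2 is in segment 0 (τ=3/2); S_0(τ)=169/80

y_0=-3 y_1=3 y_2=-2
S(3/2) = 169/80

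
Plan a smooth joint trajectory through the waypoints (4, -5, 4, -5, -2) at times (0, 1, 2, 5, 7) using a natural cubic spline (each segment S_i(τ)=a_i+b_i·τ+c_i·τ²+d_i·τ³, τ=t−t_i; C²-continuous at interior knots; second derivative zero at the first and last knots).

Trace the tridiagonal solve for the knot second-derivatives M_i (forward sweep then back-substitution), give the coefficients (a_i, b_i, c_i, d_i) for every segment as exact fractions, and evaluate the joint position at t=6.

  seg 0: a=4 b=-7755/548 c=0 d=2823/548
  seg 1: a=-5 b=357/274 c=8469/548 d=-4251/548
  seg 2: a=4 b=4899/548 c=-1071/137 d=701/548
  seg 3: a=-5 b=-939/274 c=2025/548 d=-675/1096
S(6) = -5861/1096

Δ: Δ0=-9, Δ1=9, Δ2=-3, Δ3=3/2
row 1: diag=4, rhs=108; c'=1/4, d'=27
row 2: denom=8−1·1/4=31/4; d'=(-72−1·27)/(31/4)=-396/31
row 3: denom=10−3·12/31=274/31; d'=(27−3·-396/31)/(274/31)=2025/274
back: M3=2025/274
back: M2=-396/31−12/31·2025/274=-2142/137
back: M1=27−1/4·-2142/137=8469/274
M: M0=0, M1=8469/274, M2=-2142/137, M3=2025/274, M4=0
seg 0: a=4, c=M0/2=0, d=(M1−M0)/(6·1)=2823/548, b=Δ0−h0·(2M0+M1)/6=-7755/548
seg 1: a=-5, c=M1/2=8469/548, d=(M2−M1)/(6·1)=-4251/548, b=Δ1−h1·(2M1+M2)/6=357/274
seg 2: a=4, c=M2/2=-1071/137, d=(M3−M2)/(6·3)=701/548, b=Δ2−h2·(2M2+M3)/6=4899/548
seg 3: a=-5, c=M3/2=2025/548, d=(M4−M3)/(6·2)=-675/1096, b=Δ3−h3·(2M3+M4)/6=-939/274
t_q=6 → seg 3, τ=1; S=-5+-939/274·τ+2025/548·τ²+-675/1096·τ³=-5861/1096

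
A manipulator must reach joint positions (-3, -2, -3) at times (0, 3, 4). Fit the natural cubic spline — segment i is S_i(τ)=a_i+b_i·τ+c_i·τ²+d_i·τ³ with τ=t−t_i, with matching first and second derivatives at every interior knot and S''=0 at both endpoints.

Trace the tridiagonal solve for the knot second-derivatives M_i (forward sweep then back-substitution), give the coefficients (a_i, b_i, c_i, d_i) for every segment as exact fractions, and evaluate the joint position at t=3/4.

Δ: Δ0=1/3, Δ1=-1
row 1: diag=8, rhs=-8; c'=1/8, d'=-1
back: M1=-1
M: M0=0, M1=-1, M2=0
seg 0: a=-3, c=M0/2=0, d=(M1−M0)/(6·3)=-1/18, b=Δ0−h0·(2M0+M1)/6=5/6
seg 1: a=-2, c=M1/2=-1/2, d=(M2−M1)/(6·1)=1/6, b=Δ1−h1·(2M1+M2)/6=-2/3
t_q=3/4 → seg 0, τ=3/4; S=-3+5/6·τ+0·τ²+-1/18·τ³=-307/128

  seg 0: a=-3 b=5/6 c=0 d=-1/18
  seg 1: a=-2 b=-2/3 c=-1/2 d=1/6
S(3/4) = -307/128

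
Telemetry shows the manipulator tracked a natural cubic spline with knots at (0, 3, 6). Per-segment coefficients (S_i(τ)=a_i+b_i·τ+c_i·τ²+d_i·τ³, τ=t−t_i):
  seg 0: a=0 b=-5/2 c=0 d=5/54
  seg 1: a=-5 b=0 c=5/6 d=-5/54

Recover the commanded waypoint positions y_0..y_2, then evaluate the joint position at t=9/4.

y_0=0 y_1=-5 y_2=0
S(9/4) = -585/128

y_0 = S_0(0) = a_0 = 0
y_1 = S_1(0) = a_1 = -5
y_2 = S_1(3) = 0
t_q=9/4 is in segment 0 (τ=9/4); S_0(τ)=-585/128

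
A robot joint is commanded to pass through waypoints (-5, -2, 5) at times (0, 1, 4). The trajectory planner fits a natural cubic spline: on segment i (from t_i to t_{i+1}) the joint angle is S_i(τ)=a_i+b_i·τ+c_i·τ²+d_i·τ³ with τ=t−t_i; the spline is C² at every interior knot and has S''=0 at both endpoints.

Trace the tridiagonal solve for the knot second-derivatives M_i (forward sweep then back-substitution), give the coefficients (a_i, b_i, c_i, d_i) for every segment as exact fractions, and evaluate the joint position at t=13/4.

  seg 0: a=-5 b=37/12 c=0 d=-1/12
  seg 1: a=-2 b=17/6 c=-1/4 d=1/36
S(13/4) = 877/256

Δ: Δ0=3, Δ1=7/3
row 1: diag=8, rhs=-4; c'=3/8, d'=-1/2
back: M1=-1/2
M: M0=0, M1=-1/2, M2=0
seg 0: a=-5, c=M0/2=0, d=(M1−M0)/(6·1)=-1/12, b=Δ0−h0·(2M0+M1)/6=37/12
seg 1: a=-2, c=M1/2=-1/4, d=(M2−M1)/(6·3)=1/36, b=Δ1−h1·(2M1+M2)/6=17/6
t_q=13/4 → seg 1, τ=9/4; S=-2+17/6·τ+-1/4·τ²+1/36·τ³=877/256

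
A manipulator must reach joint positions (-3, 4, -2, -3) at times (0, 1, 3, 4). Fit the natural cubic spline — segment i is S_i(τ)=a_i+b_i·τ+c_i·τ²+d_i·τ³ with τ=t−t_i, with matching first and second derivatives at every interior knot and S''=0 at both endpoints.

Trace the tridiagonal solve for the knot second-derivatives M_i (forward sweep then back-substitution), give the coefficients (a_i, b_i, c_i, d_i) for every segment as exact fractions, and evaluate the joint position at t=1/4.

  seg 0: a=-3 b=9 c=0 d=-2
  seg 1: a=4 b=3 c=-6 d=3/2
  seg 2: a=-2 b=-3 c=3 d=-1
S(1/4) = -25/32

Δ: Δ0=7, Δ1=-3, Δ2=-1
row 1: diag=6, rhs=-60; c'=1/3, d'=-10
row 2: denom=6−2·1/3=16/3; d'=(12−2·-10)/(16/3)=6
back: M2=6
back: M1=-10−1/3·6=-12
M: M0=0, M1=-12, M2=6, M3=0
seg 0: a=-3, c=M0/2=0, d=(M1−M0)/(6·1)=-2, b=Δ0−h0·(2M0+M1)/6=9
seg 1: a=4, c=M1/2=-6, d=(M2−M1)/(6·2)=3/2, b=Δ1−h1·(2M1+M2)/6=3
seg 2: a=-2, c=M2/2=3, d=(M3−M2)/(6·1)=-1, b=Δ2−h2·(2M2+M3)/6=-3
t_q=1/4 → seg 0, τ=1/4; S=-3+9·τ+0·τ²+-2·τ³=-25/32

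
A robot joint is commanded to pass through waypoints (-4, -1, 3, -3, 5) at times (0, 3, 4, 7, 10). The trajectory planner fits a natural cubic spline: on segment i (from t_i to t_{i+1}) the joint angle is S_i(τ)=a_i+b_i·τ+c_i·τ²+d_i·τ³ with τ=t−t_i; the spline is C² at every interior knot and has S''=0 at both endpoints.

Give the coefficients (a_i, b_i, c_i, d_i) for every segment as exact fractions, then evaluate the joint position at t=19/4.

Δ: Δ0=1, Δ1=4, Δ2=-2, Δ3=8/3
row 1: diag=8, rhs=18; c'=1/8, d'=9/4
row 2: denom=8−1·1/8=63/8; d'=(-36−1·9/4)/(63/8)=-34/7
row 3: denom=12−3·8/21=76/7; d'=(28−3·-34/7)/(76/7)=149/38
back: M3=149/38
back: M2=-34/7−8/21·149/38=-362/57
back: M1=9/4−1/8·-362/57=347/114
M: M0=0, M1=347/114, M2=-362/57, M3=149/38, M4=0
seg 0: a=-4, c=M0/2=0, d=(M1−M0)/(6·3)=347/2052, b=Δ0−h0·(2M0+M1)/6=-119/228
seg 1: a=-1, c=M1/2=347/228, d=(M2−M1)/(6·1)=-119/76, b=Δ1−h1·(2M1+M2)/6=461/114
seg 2: a=3, c=M2/2=-181/57, d=(M3−M2)/(6·3)=1171/2052, b=Δ2−h2·(2M2+M3)/6=545/228
seg 3: a=-3, c=M3/2=149/76, d=(M4−M3)/(6·3)=-149/684, b=Δ3−h3·(2M3+M4)/6=-143/114
t_q=19/4 → seg 2, τ=3/4; S=3+545/228·τ+-181/57·τ²+1171/2052·τ³=15795/4864

  seg 0: a=-4 b=-119/228 c=0 d=347/2052
  seg 1: a=-1 b=461/114 c=347/228 d=-119/76
  seg 2: a=3 b=545/228 c=-181/57 d=1171/2052
  seg 3: a=-3 b=-143/114 c=149/76 d=-149/684
S(19/4) = 15795/4864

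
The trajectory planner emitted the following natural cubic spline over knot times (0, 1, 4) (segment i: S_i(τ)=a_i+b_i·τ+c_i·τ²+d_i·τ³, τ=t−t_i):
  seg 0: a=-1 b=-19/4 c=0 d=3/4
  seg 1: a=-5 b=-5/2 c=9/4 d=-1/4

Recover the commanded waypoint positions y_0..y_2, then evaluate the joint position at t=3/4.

y_0 = S_0(0) = a_0 = -1
y_1 = S_1(0) = a_1 = -5
y_2 = S_1(3) = 1
t_q=3/4 is in segment 0 (τ=3/4); S_0(τ)=-1087/256

y_0=-1 y_1=-5 y_2=1
S(3/4) = -1087/256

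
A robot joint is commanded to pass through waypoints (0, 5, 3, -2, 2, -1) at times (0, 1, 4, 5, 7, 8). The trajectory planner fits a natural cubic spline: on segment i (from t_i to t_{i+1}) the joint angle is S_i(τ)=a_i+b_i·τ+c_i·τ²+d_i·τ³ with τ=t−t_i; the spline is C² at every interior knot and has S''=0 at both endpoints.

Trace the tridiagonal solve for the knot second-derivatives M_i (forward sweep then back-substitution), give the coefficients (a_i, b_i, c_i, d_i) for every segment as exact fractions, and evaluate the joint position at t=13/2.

Δ: Δ0=5, Δ1=-2/3, Δ2=-5, Δ3=2, Δ4=-3
row 1: diag=8, rhs=-34; c'=3/8, d'=-17/4
row 2: denom=8−3·3/8=55/8; d'=(-26−3·-17/4)/(55/8)=-106/55
row 3: denom=6−1·8/55=322/55; d'=(42−1·-106/55)/(322/55)=1208/161
row 4: denom=6−2·55/161=856/161; d'=(-30−2·1208/161)/(856/161)=-3623/428
back: M4=-3623/428
back: M3=1208/161−55/161·-3623/428=4449/428
back: M2=-106/55−8/55·4449/428=-368/107
back: M1=-17/4−3/8·-368/107=-1267/428
M: M0=0, M1=-1267/428, M2=-368/107, M3=4449/428, M4=-3623/428, M5=0
seg 0: a=0, c=M0/2=0, d=(M1−M0)/(6·1)=-1267/2568, b=Δ0−h0·(2M0+M1)/6=14107/2568
seg 1: a=5, c=M1/2=-1267/856, d=(M2−M1)/(6·3)=-205/7704, b=Δ1−h1·(2M1+M2)/6=5153/1284
seg 2: a=3, c=M2/2=-184/107, d=(M3−M2)/(6·1)=5921/2568, b=Δ2−h2·(2M2+M3)/6=-14345/2568
seg 3: a=-2, c=M3/2=4449/856, d=(M4−M3)/(6·2)=-1009/642, b=Δ3−h3·(2M3+M4)/6=-2707/1284
seg 4: a=2, c=M4/2=-3623/856, d=(M5−M4)/(6·1)=3623/2568, b=Δ4−h4·(2M4+M5)/6=-229/1284
t_q=13/2 → seg 3, τ=3/2; S=-2+-2707/1284·τ+4449/856·τ²+-1009/642·τ³=4203/3424

  seg 0: a=0 b=14107/2568 c=0 d=-1267/2568
  seg 1: a=5 b=5153/1284 c=-1267/856 d=-205/7704
  seg 2: a=3 b=-14345/2568 c=-184/107 d=5921/2568
  seg 3: a=-2 b=-2707/1284 c=4449/856 d=-1009/642
  seg 4: a=2 b=-229/1284 c=-3623/856 d=3623/2568
S(13/2) = 4203/3424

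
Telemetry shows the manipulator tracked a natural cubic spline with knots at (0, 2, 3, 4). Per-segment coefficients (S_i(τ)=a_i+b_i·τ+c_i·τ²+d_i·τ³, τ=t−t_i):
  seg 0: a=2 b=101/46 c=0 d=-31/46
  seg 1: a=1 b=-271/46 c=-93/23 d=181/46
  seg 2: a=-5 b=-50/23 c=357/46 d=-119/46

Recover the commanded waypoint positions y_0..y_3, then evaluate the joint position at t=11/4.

y_0=2 y_1=1 y_2=-5 y_3=-2
S(11/4) = -11873/2944

y_0 = S_0(0) = a_0 = 2
y_1 = S_1(0) = a_1 = 1
y_2 = S_2(0) = a_2 = -5
y_3 = S_2(1) = -2
t_q=11/4 is in segment 1 (τ=3/4); S_1(τ)=-11873/2944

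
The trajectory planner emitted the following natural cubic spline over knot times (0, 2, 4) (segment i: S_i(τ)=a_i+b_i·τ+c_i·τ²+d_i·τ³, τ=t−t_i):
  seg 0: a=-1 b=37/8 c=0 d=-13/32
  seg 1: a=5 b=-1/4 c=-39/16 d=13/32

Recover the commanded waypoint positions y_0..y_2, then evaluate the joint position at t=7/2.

y_0 = S_0(0) = a_0 = -1
y_1 = S_1(0) = a_1 = 5
y_2 = S_1(2) = -2
t_q=7/2 is in segment 1 (τ=3/2); S_1(τ)=131/256

y_0=-1 y_1=5 y_2=-2
S(7/2) = 131/256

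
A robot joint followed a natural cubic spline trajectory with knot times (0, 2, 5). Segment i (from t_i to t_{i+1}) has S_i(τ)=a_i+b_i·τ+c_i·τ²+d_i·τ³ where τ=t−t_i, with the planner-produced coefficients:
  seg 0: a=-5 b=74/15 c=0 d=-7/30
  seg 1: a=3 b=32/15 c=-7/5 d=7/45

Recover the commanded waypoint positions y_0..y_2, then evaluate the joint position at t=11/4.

y_0=-5 y_1=3 y_2=1
S(11/4) = 1241/320

y_0 = S_0(0) = a_0 = -5
y_1 = S_1(0) = a_1 = 3
y_2 = S_1(3) = 1
t_q=11/4 is in segment 1 (τ=3/4); S_1(τ)=1241/320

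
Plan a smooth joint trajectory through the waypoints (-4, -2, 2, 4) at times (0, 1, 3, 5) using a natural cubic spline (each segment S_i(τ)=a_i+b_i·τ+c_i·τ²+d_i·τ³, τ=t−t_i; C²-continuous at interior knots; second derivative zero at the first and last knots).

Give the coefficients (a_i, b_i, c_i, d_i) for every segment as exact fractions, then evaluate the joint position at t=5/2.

Δ: Δ0=2, Δ1=2, Δ2=1
row 1: diag=6, rhs=0; c'=1/3, d'=0
row 2: denom=8−2·1/3=22/3; d'=(-6−2·0)/(22/3)=-9/11
back: M2=-9/11
back: M1=0−1/3·-9/11=3/11
M: M0=0, M1=3/11, M2=-9/11, M3=0
seg 0: a=-4, c=M0/2=0, d=(M1−M0)/(6·1)=1/22, b=Δ0−h0·(2M0+M1)/6=43/22
seg 1: a=-2, c=M1/2=3/22, d=(M2−M1)/(6·2)=-1/11, b=Δ1−h1·(2M1+M2)/6=23/11
seg 2: a=2, c=M2/2=-9/22, d=(M3−M2)/(6·2)=3/44, b=Δ2−h2·(2M2+M3)/6=17/11
t_q=5/2 → seg 1, τ=3/2; S=-2+23/11·τ+3/22·τ²+-1/11·τ³=25/22

  seg 0: a=-4 b=43/22 c=0 d=1/22
  seg 1: a=-2 b=23/11 c=3/22 d=-1/11
  seg 2: a=2 b=17/11 c=-9/22 d=3/44
S(5/2) = 25/22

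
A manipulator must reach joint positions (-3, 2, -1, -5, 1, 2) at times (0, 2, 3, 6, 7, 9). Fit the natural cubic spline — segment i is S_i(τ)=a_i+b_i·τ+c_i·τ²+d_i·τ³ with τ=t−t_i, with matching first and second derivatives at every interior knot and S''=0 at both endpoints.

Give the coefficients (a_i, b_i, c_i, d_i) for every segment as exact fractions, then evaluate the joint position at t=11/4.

Δ: Δ0=5/2, Δ1=-3, Δ2=-4/3, Δ3=6, Δ4=1/2
row 1: diag=6, rhs=-33; c'=1/6, d'=-11/2
row 2: denom=8−1·1/6=47/6; d'=(10−1·-11/2)/(47/6)=93/47
row 3: denom=8−3·18/47=322/47; d'=(44−3·93/47)/(322/47)=1789/322
row 4: denom=6−1·47/322=1885/322; d'=(-33−1·1789/322)/(1885/322)=-191/29
back: M4=-191/29
back: M3=1789/322−47/322·-191/29=189/29
back: M2=93/47−18/47·189/29=-15/29
back: M1=-11/2−1/6·-15/29=-157/29
M: M0=0, M1=-157/29, M2=-15/29, M3=189/29, M4=-191/29, M5=0
seg 0: a=-3, c=M0/2=0, d=(M1−M0)/(6·2)=-157/348, b=Δ0−h0·(2M0+M1)/6=749/174
seg 1: a=2, c=M1/2=-157/58, d=(M2−M1)/(6·1)=71/87, b=Δ1−h1·(2M1+M2)/6=-193/174
seg 2: a=-1, c=M2/2=-15/58, d=(M3−M2)/(6·3)=34/87, b=Δ2−h2·(2M2+M3)/6=-709/174
seg 3: a=-5, c=M3/2=189/58, d=(M4−M3)/(6·1)=-190/87, b=Δ3−h3·(2M3+M4)/6=857/174
seg 4: a=1, c=M4/2=-191/58, d=(M5−M4)/(6·2)=191/348, b=Δ4−h4·(2M4+M5)/6=851/174
t_q=11/4 → seg 1, τ=3/4; S=2+-193/174·τ+-157/58·τ²+71/87·τ³=-19/1856

  seg 0: a=-3 b=749/174 c=0 d=-157/348
  seg 1: a=2 b=-193/174 c=-157/58 d=71/87
  seg 2: a=-1 b=-709/174 c=-15/58 d=34/87
  seg 3: a=-5 b=857/174 c=189/58 d=-190/87
  seg 4: a=1 b=851/174 c=-191/58 d=191/348
S(11/4) = -19/1856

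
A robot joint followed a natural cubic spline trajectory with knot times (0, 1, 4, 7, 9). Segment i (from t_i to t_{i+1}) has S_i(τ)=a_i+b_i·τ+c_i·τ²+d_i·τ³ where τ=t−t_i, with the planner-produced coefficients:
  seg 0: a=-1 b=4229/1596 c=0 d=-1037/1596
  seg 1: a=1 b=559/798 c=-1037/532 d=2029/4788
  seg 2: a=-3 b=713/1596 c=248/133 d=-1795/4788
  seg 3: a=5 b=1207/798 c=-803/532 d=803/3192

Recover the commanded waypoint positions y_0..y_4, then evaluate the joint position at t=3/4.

y_0 = S_0(0) = a_0 = -1
y_1 = S_1(0) = a_1 = 1
y_2 = S_2(0) = a_2 = -3
y_3 = S_3(0) = a_3 = 5
y_4 = S_3(2) = 4
t_q=3/4 is in segment 0 (τ=3/4); S_0(τ)=3469/4864

y_0=-1 y_1=1 y_2=-3 y_3=5 y_4=4
S(3/4) = 3469/4864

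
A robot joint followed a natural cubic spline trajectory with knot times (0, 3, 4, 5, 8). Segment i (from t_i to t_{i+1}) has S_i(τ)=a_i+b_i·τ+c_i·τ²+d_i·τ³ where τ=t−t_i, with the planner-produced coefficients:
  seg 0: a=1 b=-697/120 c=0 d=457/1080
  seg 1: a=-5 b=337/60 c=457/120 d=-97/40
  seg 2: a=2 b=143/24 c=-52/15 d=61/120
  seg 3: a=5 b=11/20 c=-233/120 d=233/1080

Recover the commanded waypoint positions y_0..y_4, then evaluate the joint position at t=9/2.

y_0=1 y_1=-5 y_2=2 y_3=5 y_4=-5
S(9/2) = 4009/960

y_0 = S_0(0) = a_0 = 1
y_1 = S_1(0) = a_1 = -5
y_2 = S_2(0) = a_2 = 2
y_3 = S_3(0) = a_3 = 5
y_4 = S_3(3) = -5
t_q=9/2 is in segment 2 (τ=1/2); S_2(τ)=4009/960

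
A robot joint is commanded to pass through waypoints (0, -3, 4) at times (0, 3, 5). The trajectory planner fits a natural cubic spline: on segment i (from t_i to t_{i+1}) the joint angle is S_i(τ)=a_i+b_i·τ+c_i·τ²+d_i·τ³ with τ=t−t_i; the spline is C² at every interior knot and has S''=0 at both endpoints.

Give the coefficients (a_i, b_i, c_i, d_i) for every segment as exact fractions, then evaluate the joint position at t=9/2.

  seg 0: a=0 b=-47/20 c=0 d=3/20
  seg 1: a=-3 b=17/10 c=27/20 d=-9/40
S(9/2) = 117/64

Δ: Δ0=-1, Δ1=7/2
row 1: diag=10, rhs=27; c'=1/5, d'=27/10
back: M1=27/10
M: M0=0, M1=27/10, M2=0
seg 0: a=0, c=M0/2=0, d=(M1−M0)/(6·3)=3/20, b=Δ0−h0·(2M0+M1)/6=-47/20
seg 1: a=-3, c=M1/2=27/20, d=(M2−M1)/(6·2)=-9/40, b=Δ1−h1·(2M1+M2)/6=17/10
t_q=9/2 → seg 1, τ=3/2; S=-3+17/10·τ+27/20·τ²+-9/40·τ³=117/64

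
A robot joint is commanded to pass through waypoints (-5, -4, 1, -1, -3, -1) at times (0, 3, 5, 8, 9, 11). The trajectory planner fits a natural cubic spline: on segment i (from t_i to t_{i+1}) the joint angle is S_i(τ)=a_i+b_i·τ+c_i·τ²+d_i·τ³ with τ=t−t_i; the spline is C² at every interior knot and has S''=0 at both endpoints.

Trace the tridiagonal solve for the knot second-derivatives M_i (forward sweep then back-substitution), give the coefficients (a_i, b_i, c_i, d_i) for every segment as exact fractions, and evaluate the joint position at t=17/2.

  seg 0: a=-5 b=-2075/3972 c=0 d=1133/11916
  seg 1: a=-4 b=4061/1986 c=1133/1324 d=-2495/7944
  seg 2: a=1 b=1687/993 c=-681/662 d=53/662
  seg 3: a=-1 b=-4591/1986 c=-102/331 d=1231/1986
  seg 4: a=-3 b=-1061/993 c=1027/662 d=-1027/3972
S(17/2) = -11415/5296

Δ: Δ0=1/3, Δ1=5/2, Δ2=-2/3, Δ3=-2, Δ4=1
row 1: diag=10, rhs=13; c'=1/5, d'=13/10
row 2: denom=10−2·1/5=48/5; d'=(-19−2·13/10)/(48/5)=-9/4
row 3: denom=8−3·5/16=113/16; d'=(-8−3·-9/4)/(113/16)=-20/113
row 4: denom=6−1·16/113=662/113; d'=(18−1·-20/113)/(662/113)=1027/331
back: M4=1027/331
back: M3=-20/113−16/113·1027/331=-204/331
back: M2=-9/4−5/16·-204/331=-681/331
back: M1=13/10−1/5·-681/331=1133/662
M: M0=0, M1=1133/662, M2=-681/331, M3=-204/331, M4=1027/331, M5=0
seg 0: a=-5, c=M0/2=0, d=(M1−M0)/(6·3)=1133/11916, b=Δ0−h0·(2M0+M1)/6=-2075/3972
seg 1: a=-4, c=M1/2=1133/1324, d=(M2−M1)/(6·2)=-2495/7944, b=Δ1−h1·(2M1+M2)/6=4061/1986
seg 2: a=1, c=M2/2=-681/662, d=(M3−M2)/(6·3)=53/662, b=Δ2−h2·(2M2+M3)/6=1687/993
seg 3: a=-1, c=M3/2=-102/331, d=(M4−M3)/(6·1)=1231/1986, b=Δ3−h3·(2M3+M4)/6=-4591/1986
seg 4: a=-3, c=M4/2=1027/662, d=(M5−M4)/(6·2)=-1027/3972, b=Δ4−h4·(2M4+M5)/6=-1061/993
t_q=17/2 → seg 3, τ=1/2; S=-1+-4591/1986·τ+-102/331·τ²+1231/1986·τ³=-11415/5296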